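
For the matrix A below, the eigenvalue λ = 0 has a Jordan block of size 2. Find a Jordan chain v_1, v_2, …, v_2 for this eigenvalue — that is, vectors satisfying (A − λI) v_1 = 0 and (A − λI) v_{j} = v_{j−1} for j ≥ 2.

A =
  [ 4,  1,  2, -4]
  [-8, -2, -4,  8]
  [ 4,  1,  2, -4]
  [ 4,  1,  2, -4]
A Jordan chain for λ = 0 of length 2:
v_1 = (4, -8, 4, 4)ᵀ
v_2 = (1, 0, 0, 0)ᵀ

Let N = A − (0)·I. We want v_2 with N^2 v_2 = 0 but N^1 v_2 ≠ 0; then v_{j-1} := N · v_j for j = 2, …, 2.

Pick v_2 = (1, 0, 0, 0)ᵀ.
Then v_1 = N · v_2 = (4, -8, 4, 4)ᵀ.

Sanity check: (A − (0)·I) v_1 = (0, 0, 0, 0)ᵀ = 0. ✓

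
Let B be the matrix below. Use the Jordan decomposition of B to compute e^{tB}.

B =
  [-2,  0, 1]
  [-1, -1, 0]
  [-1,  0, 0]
e^{tB} =
  [-t*exp(-t) + exp(-t), 0, t*exp(-t)]
  [t^2*exp(-t)/2 - t*exp(-t), exp(-t), -t^2*exp(-t)/2]
  [-t*exp(-t), 0, t*exp(-t) + exp(-t)]

Strategy: write B = P · J · P⁻¹ where J is a Jordan canonical form, so e^{tB} = P · e^{tJ} · P⁻¹, and e^{tJ} can be computed block-by-block.

B has Jordan form
J =
  [-1,  1,  0]
  [ 0, -1,  1]
  [ 0,  0, -1]
(up to reordering of blocks).

Per-block formulas:
  For a 3×3 Jordan block J_3(-1): exp(t · J_3(-1)) = e^(-1t)·(I + t·N + (t^2/2)·N^2), where N is the 3×3 nilpotent shift.

After assembling e^{tJ} and conjugating by P, we get:

e^{tB} =
  [-t*exp(-t) + exp(-t), 0, t*exp(-t)]
  [t^2*exp(-t)/2 - t*exp(-t), exp(-t), -t^2*exp(-t)/2]
  [-t*exp(-t), 0, t*exp(-t) + exp(-t)]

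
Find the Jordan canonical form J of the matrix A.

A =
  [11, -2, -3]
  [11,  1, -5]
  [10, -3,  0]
J_3(4)

The characteristic polynomial is
  det(x·I − A) = x^3 - 12*x^2 + 48*x - 64 = (x - 4)^3

Eigenvalues and multiplicities (the geometric multiplicity of λ is n − rank(A − λI), which equals the number of Jordan blocks for λ):
  λ = 4: algebraic multiplicity = 3, geometric multiplicity = 1

Determining the block sizes for each eigenvalue:
  λ = 4: one block (gm = 1), so the single block has size am = 3 → block sizes [3]

Assembling the blocks gives a Jordan form
J =
  [4, 1, 0]
  [0, 4, 1]
  [0, 0, 4]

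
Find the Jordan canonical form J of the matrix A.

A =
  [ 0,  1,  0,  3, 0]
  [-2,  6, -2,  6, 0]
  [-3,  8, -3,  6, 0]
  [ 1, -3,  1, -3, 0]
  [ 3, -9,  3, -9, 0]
J_3(0) ⊕ J_1(0) ⊕ J_1(0)

The characteristic polynomial is
  det(x·I − A) = x^5

Eigenvalues and multiplicities (the geometric multiplicity of λ is n − rank(A − λI), which equals the number of Jordan blocks for λ):
  λ = 0: algebraic multiplicity = 5, geometric multiplicity = 3

Determining the block sizes for each eigenvalue:
  λ = 0: with am = 5 and gm = 3, the partition is not yet determined (e.g. several partitions of 5 into 3 parts exist). Let N = A − (0)·I. Computing rank(N^1) = 2, rank(N^2) = 1, rank(N^3) = 0; the number of blocks of size ≥ j is rank(N^{j−1}) − rank(N^j), giving [3, 1, 1]. So we have 1 block(s) of size 3, 2 block(s) of size 1 → block sizes [3, 1, 1]

Assembling the blocks gives a Jordan form
J =
  [0, 1, 0, 0, 0]
  [0, 0, 1, 0, 0]
  [0, 0, 0, 0, 0]
  [0, 0, 0, 0, 0]
  [0, 0, 0, 0, 0]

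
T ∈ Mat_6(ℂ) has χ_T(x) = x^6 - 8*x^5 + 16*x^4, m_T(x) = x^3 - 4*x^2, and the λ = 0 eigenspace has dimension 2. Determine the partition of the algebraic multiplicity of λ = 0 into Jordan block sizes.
Block sizes for λ = 0: [2, 2]

Step 1 — from the characteristic polynomial, algebraic multiplicity of λ = 0 is 4. From dim ker(T − (0)·I) = 2, there are exactly 2 Jordan blocks for λ = 0.
Step 2 — from the minimal polynomial, the factor (x − 0)^2 tells us the largest block for λ = 0 has size 2.
Step 3 — with total size 4, 2 blocks, and largest block 2, the block sizes (in nonincreasing order) are [2, 2].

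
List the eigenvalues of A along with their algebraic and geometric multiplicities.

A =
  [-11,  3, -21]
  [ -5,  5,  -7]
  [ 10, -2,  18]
λ = 4: alg = 3, geom = 2

Step 1 — factor the characteristic polynomial to read off the algebraic multiplicities:
  χ_A(x) = (x - 4)^3

Step 2 — compute geometric multiplicities via the rank-nullity identity g(λ) = n − rank(A − λI):
  rank(A − (4)·I) = 1, so dim ker(A − (4)·I) = n − 1 = 2

Summary:
  λ = 4: algebraic multiplicity = 3, geometric multiplicity = 2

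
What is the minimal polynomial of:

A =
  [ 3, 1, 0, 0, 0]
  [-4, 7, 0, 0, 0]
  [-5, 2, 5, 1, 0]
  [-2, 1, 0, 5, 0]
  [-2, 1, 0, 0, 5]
x^2 - 10*x + 25

The characteristic polynomial is χ_A(x) = (x - 5)^5, so the eigenvalues are known. The minimal polynomial is
  m_A(x) = Π_λ (x − λ)^{k_λ}
where k_λ is the size of the *largest* Jordan block for λ (equivalently, the smallest k with (A − λI)^k v = 0 for every generalised eigenvector v of λ).

  λ = 5: largest Jordan block has size 2, contributing (x − 5)^2

So m_A(x) = (x - 5)^2 = x^2 - 10*x + 25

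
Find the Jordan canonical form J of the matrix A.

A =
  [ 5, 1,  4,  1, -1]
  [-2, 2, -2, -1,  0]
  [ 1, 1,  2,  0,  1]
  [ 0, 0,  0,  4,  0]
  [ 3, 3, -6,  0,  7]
J_2(4) ⊕ J_2(4) ⊕ J_1(4)

The characteristic polynomial is
  det(x·I − A) = x^5 - 20*x^4 + 160*x^3 - 640*x^2 + 1280*x - 1024 = (x - 4)^5

Eigenvalues and multiplicities (the geometric multiplicity of λ is n − rank(A − λI), which equals the number of Jordan blocks for λ):
  λ = 4: algebraic multiplicity = 5, geometric multiplicity = 3

Determining the block sizes for each eigenvalue:
  λ = 4: with am = 5 and gm = 3, the partition is not yet determined (e.g. several partitions of 5 into 3 parts exist). Let N = A − (4)·I. Computing rank(N^1) = 2, rank(N^2) = 0; the number of blocks of size ≥ j is rank(N^{j−1}) − rank(N^j), giving [3, 2]. So we have 2 block(s) of size 2, 1 block(s) of size 1 → block sizes [2, 2, 1]

Assembling the blocks gives a Jordan form
J =
  [4, 1, 0, 0, 0]
  [0, 4, 0, 0, 0]
  [0, 0, 4, 1, 0]
  [0, 0, 0, 4, 0]
  [0, 0, 0, 0, 4]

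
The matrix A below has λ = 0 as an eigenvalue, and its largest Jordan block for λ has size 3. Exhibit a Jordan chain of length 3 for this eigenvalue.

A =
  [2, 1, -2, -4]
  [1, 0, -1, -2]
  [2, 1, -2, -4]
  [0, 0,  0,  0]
A Jordan chain for λ = 0 of length 3:
v_1 = (1, 0, 1, 0)ᵀ
v_2 = (2, 1, 2, 0)ᵀ
v_3 = (1, 0, 0, 0)ᵀ

Let N = A − (0)·I. We want v_3 with N^3 v_3 = 0 but N^2 v_3 ≠ 0; then v_{j-1} := N · v_j for j = 3, …, 2.

Pick v_3 = (1, 0, 0, 0)ᵀ.
Then v_2 = N · v_3 = (2, 1, 2, 0)ᵀ.
Then v_1 = N · v_2 = (1, 0, 1, 0)ᵀ.

Sanity check: (A − (0)·I) v_1 = (0, 0, 0, 0)ᵀ = 0. ✓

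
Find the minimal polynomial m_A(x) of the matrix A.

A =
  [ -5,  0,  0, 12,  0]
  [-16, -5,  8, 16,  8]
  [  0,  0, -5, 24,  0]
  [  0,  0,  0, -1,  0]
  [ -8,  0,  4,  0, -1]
x^2 + 6*x + 5

The characteristic polynomial is χ_A(x) = (x + 1)^2*(x + 5)^3, so the eigenvalues are known. The minimal polynomial is
  m_A(x) = Π_λ (x − λ)^{k_λ}
where k_λ is the size of the *largest* Jordan block for λ (equivalently, the smallest k with (A − λI)^k v = 0 for every generalised eigenvector v of λ).

  λ = -5: largest Jordan block has size 1, contributing (x + 5)
  λ = -1: largest Jordan block has size 1, contributing (x + 1)

So m_A(x) = (x + 1)*(x + 5) = x^2 + 6*x + 5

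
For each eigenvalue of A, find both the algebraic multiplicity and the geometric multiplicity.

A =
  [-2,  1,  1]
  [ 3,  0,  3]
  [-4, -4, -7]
λ = -3: alg = 3, geom = 2

Step 1 — factor the characteristic polynomial to read off the algebraic multiplicities:
  χ_A(x) = (x + 3)^3

Step 2 — compute geometric multiplicities via the rank-nullity identity g(λ) = n − rank(A − λI):
  rank(A − (-3)·I) = 1, so dim ker(A − (-3)·I) = n − 1 = 2

Summary:
  λ = -3: algebraic multiplicity = 3, geometric multiplicity = 2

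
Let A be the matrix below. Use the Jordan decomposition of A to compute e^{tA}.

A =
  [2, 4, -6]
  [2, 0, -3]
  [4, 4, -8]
e^{tA} =
  [4*t*exp(-2*t) + exp(-2*t), 4*t*exp(-2*t), -6*t*exp(-2*t)]
  [2*t*exp(-2*t), 2*t*exp(-2*t) + exp(-2*t), -3*t*exp(-2*t)]
  [4*t*exp(-2*t), 4*t*exp(-2*t), -6*t*exp(-2*t) + exp(-2*t)]

Strategy: write A = P · J · P⁻¹ where J is a Jordan canonical form, so e^{tA} = P · e^{tJ} · P⁻¹, and e^{tJ} can be computed block-by-block.

A has Jordan form
J =
  [-2,  1,  0]
  [ 0, -2,  0]
  [ 0,  0, -2]
(up to reordering of blocks).

Per-block formulas:
  For a 1×1 block at λ = -2: exp(t · [-2]) = [e^(-2t)].
  For a 2×2 Jordan block J_2(-2): exp(t · J_2(-2)) = e^(-2t)·(I + t·N), where N is the 2×2 nilpotent shift.

After assembling e^{tJ} and conjugating by P, we get:

e^{tA} =
  [4*t*exp(-2*t) + exp(-2*t), 4*t*exp(-2*t), -6*t*exp(-2*t)]
  [2*t*exp(-2*t), 2*t*exp(-2*t) + exp(-2*t), -3*t*exp(-2*t)]
  [4*t*exp(-2*t), 4*t*exp(-2*t), -6*t*exp(-2*t) + exp(-2*t)]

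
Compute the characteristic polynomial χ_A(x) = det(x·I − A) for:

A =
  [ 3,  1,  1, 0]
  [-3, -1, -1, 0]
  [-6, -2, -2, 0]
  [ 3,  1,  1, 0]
x^4

Expanding det(x·I − A) (e.g. by cofactor expansion or by noting that A is similar to its Jordan form J, which has the same characteristic polynomial as A) gives
  χ_A(x) = x^4
which factors as x^4. The eigenvalues (with algebraic multiplicities) are λ = 0 with multiplicity 4.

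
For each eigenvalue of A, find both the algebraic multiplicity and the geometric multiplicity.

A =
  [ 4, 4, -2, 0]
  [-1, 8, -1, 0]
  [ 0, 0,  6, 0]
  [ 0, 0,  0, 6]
λ = 6: alg = 4, geom = 3

Step 1 — factor the characteristic polynomial to read off the algebraic multiplicities:
  χ_A(x) = (x - 6)^4

Step 2 — compute geometric multiplicities via the rank-nullity identity g(λ) = n − rank(A − λI):
  rank(A − (6)·I) = 1, so dim ker(A − (6)·I) = n − 1 = 3

Summary:
  λ = 6: algebraic multiplicity = 4, geometric multiplicity = 3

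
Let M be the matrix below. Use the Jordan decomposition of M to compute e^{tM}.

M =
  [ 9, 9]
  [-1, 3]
e^{tM} =
  [3*t*exp(6*t) + exp(6*t), 9*t*exp(6*t)]
  [-t*exp(6*t), -3*t*exp(6*t) + exp(6*t)]

Strategy: write M = P · J · P⁻¹ where J is a Jordan canonical form, so e^{tM} = P · e^{tJ} · P⁻¹, and e^{tJ} can be computed block-by-block.

M has Jordan form
J =
  [6, 1]
  [0, 6]
(up to reordering of blocks).

Per-block formulas:
  For a 2×2 Jordan block J_2(6): exp(t · J_2(6)) = e^(6t)·(I + t·N), where N is the 2×2 nilpotent shift.

After assembling e^{tJ} and conjugating by P, we get:

e^{tM} =
  [3*t*exp(6*t) + exp(6*t), 9*t*exp(6*t)]
  [-t*exp(6*t), -3*t*exp(6*t) + exp(6*t)]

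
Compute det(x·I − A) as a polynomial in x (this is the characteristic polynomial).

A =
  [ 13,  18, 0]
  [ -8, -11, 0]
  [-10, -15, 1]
x^3 - 3*x^2 + 3*x - 1

Expanding det(x·I − A) (e.g. by cofactor expansion or by noting that A is similar to its Jordan form J, which has the same characteristic polynomial as A) gives
  χ_A(x) = x^3 - 3*x^2 + 3*x - 1
which factors as (x - 1)^3. The eigenvalues (with algebraic multiplicities) are λ = 1 with multiplicity 3.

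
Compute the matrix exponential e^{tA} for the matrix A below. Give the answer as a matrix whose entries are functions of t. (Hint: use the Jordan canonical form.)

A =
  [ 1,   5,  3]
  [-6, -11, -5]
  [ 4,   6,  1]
e^{tA} =
  [-t^2*exp(-3*t) + 4*t*exp(-3*t) + exp(-3*t), -t^2*exp(-3*t) + 5*t*exp(-3*t), -t^2*exp(-3*t)/2 + 3*t*exp(-3*t)]
  [2*t^2*exp(-3*t) - 6*t*exp(-3*t), 2*t^2*exp(-3*t) - 8*t*exp(-3*t) + exp(-3*t), t^2*exp(-3*t) - 5*t*exp(-3*t)]
  [-2*t^2*exp(-3*t) + 4*t*exp(-3*t), -2*t^2*exp(-3*t) + 6*t*exp(-3*t), -t^2*exp(-3*t) + 4*t*exp(-3*t) + exp(-3*t)]

Strategy: write A = P · J · P⁻¹ where J is a Jordan canonical form, so e^{tA} = P · e^{tJ} · P⁻¹, and e^{tJ} can be computed block-by-block.

A has Jordan form
J =
  [-3,  1,  0]
  [ 0, -3,  1]
  [ 0,  0, -3]
(up to reordering of blocks).

Per-block formulas:
  For a 3×3 Jordan block J_3(-3): exp(t · J_3(-3)) = e^(-3t)·(I + t·N + (t^2/2)·N^2), where N is the 3×3 nilpotent shift.

After assembling e^{tJ} and conjugating by P, we get:

e^{tA} =
  [-t^2*exp(-3*t) + 4*t*exp(-3*t) + exp(-3*t), -t^2*exp(-3*t) + 5*t*exp(-3*t), -t^2*exp(-3*t)/2 + 3*t*exp(-3*t)]
  [2*t^2*exp(-3*t) - 6*t*exp(-3*t), 2*t^2*exp(-3*t) - 8*t*exp(-3*t) + exp(-3*t), t^2*exp(-3*t) - 5*t*exp(-3*t)]
  [-2*t^2*exp(-3*t) + 4*t*exp(-3*t), -2*t^2*exp(-3*t) + 6*t*exp(-3*t), -t^2*exp(-3*t) + 4*t*exp(-3*t) + exp(-3*t)]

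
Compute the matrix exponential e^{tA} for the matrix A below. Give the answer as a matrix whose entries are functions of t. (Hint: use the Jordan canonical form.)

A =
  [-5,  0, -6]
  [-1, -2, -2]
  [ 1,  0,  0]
e^{tA} =
  [-2*exp(-2*t) + 3*exp(-3*t), 0, -6*exp(-2*t) + 6*exp(-3*t)]
  [-exp(-2*t) + exp(-3*t), exp(-2*t), -2*exp(-2*t) + 2*exp(-3*t)]
  [exp(-2*t) - exp(-3*t), 0, 3*exp(-2*t) - 2*exp(-3*t)]

Strategy: write A = P · J · P⁻¹ where J is a Jordan canonical form, so e^{tA} = P · e^{tJ} · P⁻¹, and e^{tJ} can be computed block-by-block.

A has Jordan form
J =
  [-3,  0,  0]
  [ 0, -2,  0]
  [ 0,  0, -2]
(up to reordering of blocks).

Per-block formulas:
  For a 1×1 block at λ = -2: exp(t · [-2]) = [e^(-2t)].
  For a 1×1 block at λ = -3: exp(t · [-3]) = [e^(-3t)].

After assembling e^{tJ} and conjugating by P, we get:

e^{tA} =
  [-2*exp(-2*t) + 3*exp(-3*t), 0, -6*exp(-2*t) + 6*exp(-3*t)]
  [-exp(-2*t) + exp(-3*t), exp(-2*t), -2*exp(-2*t) + 2*exp(-3*t)]
  [exp(-2*t) - exp(-3*t), 0, 3*exp(-2*t) - 2*exp(-3*t)]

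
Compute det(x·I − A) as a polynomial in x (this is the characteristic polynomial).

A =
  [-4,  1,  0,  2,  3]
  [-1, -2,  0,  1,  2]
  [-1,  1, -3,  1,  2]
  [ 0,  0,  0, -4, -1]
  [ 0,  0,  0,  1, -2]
x^5 + 15*x^4 + 90*x^3 + 270*x^2 + 405*x + 243

Expanding det(x·I − A) (e.g. by cofactor expansion or by noting that A is similar to its Jordan form J, which has the same characteristic polynomial as A) gives
  χ_A(x) = x^5 + 15*x^4 + 90*x^3 + 270*x^2 + 405*x + 243
which factors as (x + 3)^5. The eigenvalues (with algebraic multiplicities) are λ = -3 with multiplicity 5.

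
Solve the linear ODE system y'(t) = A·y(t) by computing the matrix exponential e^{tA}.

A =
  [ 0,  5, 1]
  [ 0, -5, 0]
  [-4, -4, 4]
e^{tA} =
  [-2*t*exp(2*t) + exp(2*t), -2*t*exp(2*t) + exp(2*t) - exp(-5*t), t*exp(2*t)]
  [0, exp(-5*t), 0]
  [-4*t*exp(2*t), -4*t*exp(2*t), 2*t*exp(2*t) + exp(2*t)]

Strategy: write A = P · J · P⁻¹ where J is a Jordan canonical form, so e^{tA} = P · e^{tJ} · P⁻¹, and e^{tJ} can be computed block-by-block.

A has Jordan form
J =
  [-5, 0, 0]
  [ 0, 2, 1]
  [ 0, 0, 2]
(up to reordering of blocks).

Per-block formulas:
  For a 1×1 block at λ = -5: exp(t · [-5]) = [e^(-5t)].
  For a 2×2 Jordan block J_2(2): exp(t · J_2(2)) = e^(2t)·(I + t·N), where N is the 2×2 nilpotent shift.

After assembling e^{tJ} and conjugating by P, we get:

e^{tA} =
  [-2*t*exp(2*t) + exp(2*t), -2*t*exp(2*t) + exp(2*t) - exp(-5*t), t*exp(2*t)]
  [0, exp(-5*t), 0]
  [-4*t*exp(2*t), -4*t*exp(2*t), 2*t*exp(2*t) + exp(2*t)]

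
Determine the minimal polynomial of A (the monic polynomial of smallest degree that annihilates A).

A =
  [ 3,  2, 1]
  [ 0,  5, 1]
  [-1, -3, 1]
x^3 - 9*x^2 + 27*x - 27

The characteristic polynomial is χ_A(x) = (x - 3)^3, so the eigenvalues are known. The minimal polynomial is
  m_A(x) = Π_λ (x − λ)^{k_λ}
where k_λ is the size of the *largest* Jordan block for λ (equivalently, the smallest k with (A − λI)^k v = 0 for every generalised eigenvector v of λ).

  λ = 3: largest Jordan block has size 3, contributing (x − 3)^3

So m_A(x) = (x - 3)^3 = x^3 - 9*x^2 + 27*x - 27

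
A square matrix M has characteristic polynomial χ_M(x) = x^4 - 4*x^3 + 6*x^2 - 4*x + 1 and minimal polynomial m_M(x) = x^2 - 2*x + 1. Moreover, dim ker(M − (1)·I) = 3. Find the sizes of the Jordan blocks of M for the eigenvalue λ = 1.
Block sizes for λ = 1: [2, 1, 1]

Step 1 — from the characteristic polynomial, algebraic multiplicity of λ = 1 is 4. From dim ker(M − (1)·I) = 3, there are exactly 3 Jordan blocks for λ = 1.
Step 2 — from the minimal polynomial, the factor (x − 1)^2 tells us the largest block for λ = 1 has size 2.
Step 3 — with total size 4, 3 blocks, and largest block 2, the block sizes (in nonincreasing order) are [2, 1, 1].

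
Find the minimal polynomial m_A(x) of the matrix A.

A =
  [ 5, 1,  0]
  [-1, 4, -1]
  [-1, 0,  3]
x^3 - 12*x^2 + 48*x - 64

The characteristic polynomial is χ_A(x) = (x - 4)^3, so the eigenvalues are known. The minimal polynomial is
  m_A(x) = Π_λ (x − λ)^{k_λ}
where k_λ is the size of the *largest* Jordan block for λ (equivalently, the smallest k with (A − λI)^k v = 0 for every generalised eigenvector v of λ).

  λ = 4: largest Jordan block has size 3, contributing (x − 4)^3

So m_A(x) = (x - 4)^3 = x^3 - 12*x^2 + 48*x - 64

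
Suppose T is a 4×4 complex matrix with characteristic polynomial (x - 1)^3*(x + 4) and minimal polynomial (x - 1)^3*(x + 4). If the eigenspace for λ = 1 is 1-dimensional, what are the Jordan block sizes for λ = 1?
Block sizes for λ = 1: [3]

Step 1 — from the characteristic polynomial, algebraic multiplicity of λ = 1 is 3. From dim ker(T − (1)·I) = 1, there are exactly 1 Jordan blocks for λ = 1.
Step 2 — from the minimal polynomial, the factor (x − 1)^3 tells us the largest block for λ = 1 has size 3.
Step 3 — with total size 3, 1 blocks, and largest block 3, the block sizes (in nonincreasing order) are [3].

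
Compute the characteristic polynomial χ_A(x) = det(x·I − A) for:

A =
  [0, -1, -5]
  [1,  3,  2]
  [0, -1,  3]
x^3 - 6*x^2 + 12*x - 8

Expanding det(x·I − A) (e.g. by cofactor expansion or by noting that A is similar to its Jordan form J, which has the same characteristic polynomial as A) gives
  χ_A(x) = x^3 - 6*x^2 + 12*x - 8
which factors as (x - 2)^3. The eigenvalues (with algebraic multiplicities) are λ = 2 with multiplicity 3.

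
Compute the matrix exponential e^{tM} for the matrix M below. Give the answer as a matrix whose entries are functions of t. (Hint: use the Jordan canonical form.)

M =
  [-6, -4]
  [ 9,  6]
e^{tM} =
  [1 - 6*t, -4*t]
  [9*t, 6*t + 1]

Strategy: write M = P · J · P⁻¹ where J is a Jordan canonical form, so e^{tM} = P · e^{tJ} · P⁻¹, and e^{tJ} can be computed block-by-block.

M has Jordan form
J =
  [0, 1]
  [0, 0]
(up to reordering of blocks).

Per-block formulas:
  For a 2×2 Jordan block J_2(0): exp(t · J_2(0)) = e^(0t)·(I + t·N), where N is the 2×2 nilpotent shift.

After assembling e^{tJ} and conjugating by P, we get:

e^{tM} =
  [1 - 6*t, -4*t]
  [9*t, 6*t + 1]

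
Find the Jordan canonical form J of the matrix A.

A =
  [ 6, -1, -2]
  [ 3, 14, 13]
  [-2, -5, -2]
J_3(6)

The characteristic polynomial is
  det(x·I − A) = x^3 - 18*x^2 + 108*x - 216 = (x - 6)^3

Eigenvalues and multiplicities (the geometric multiplicity of λ is n − rank(A − λI), which equals the number of Jordan blocks for λ):
  λ = 6: algebraic multiplicity = 3, geometric multiplicity = 1

Determining the block sizes for each eigenvalue:
  λ = 6: one block (gm = 1), so the single block has size am = 3 → block sizes [3]

Assembling the blocks gives a Jordan form
J =
  [6, 1, 0]
  [0, 6, 1]
  [0, 0, 6]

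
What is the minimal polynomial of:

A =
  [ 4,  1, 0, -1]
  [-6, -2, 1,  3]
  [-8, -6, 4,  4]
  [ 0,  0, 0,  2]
x^3 - 6*x^2 + 12*x - 8

The characteristic polynomial is χ_A(x) = (x - 2)^4, so the eigenvalues are known. The minimal polynomial is
  m_A(x) = Π_λ (x − λ)^{k_λ}
where k_λ is the size of the *largest* Jordan block for λ (equivalently, the smallest k with (A − λI)^k v = 0 for every generalised eigenvector v of λ).

  λ = 2: largest Jordan block has size 3, contributing (x − 2)^3

So m_A(x) = (x - 2)^3 = x^3 - 6*x^2 + 12*x - 8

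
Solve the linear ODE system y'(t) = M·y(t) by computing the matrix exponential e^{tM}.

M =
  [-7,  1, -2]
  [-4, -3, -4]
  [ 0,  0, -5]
e^{tM} =
  [-2*t*exp(-5*t) + exp(-5*t), t*exp(-5*t), -2*t*exp(-5*t)]
  [-4*t*exp(-5*t), 2*t*exp(-5*t) + exp(-5*t), -4*t*exp(-5*t)]
  [0, 0, exp(-5*t)]

Strategy: write M = P · J · P⁻¹ where J is a Jordan canonical form, so e^{tM} = P · e^{tJ} · P⁻¹, and e^{tJ} can be computed block-by-block.

M has Jordan form
J =
  [-5,  1,  0]
  [ 0, -5,  0]
  [ 0,  0, -5]
(up to reordering of blocks).

Per-block formulas:
  For a 2×2 Jordan block J_2(-5): exp(t · J_2(-5)) = e^(-5t)·(I + t·N), where N is the 2×2 nilpotent shift.
  For a 1×1 block at λ = -5: exp(t · [-5]) = [e^(-5t)].

After assembling e^{tJ} and conjugating by P, we get:

e^{tM} =
  [-2*t*exp(-5*t) + exp(-5*t), t*exp(-5*t), -2*t*exp(-5*t)]
  [-4*t*exp(-5*t), 2*t*exp(-5*t) + exp(-5*t), -4*t*exp(-5*t)]
  [0, 0, exp(-5*t)]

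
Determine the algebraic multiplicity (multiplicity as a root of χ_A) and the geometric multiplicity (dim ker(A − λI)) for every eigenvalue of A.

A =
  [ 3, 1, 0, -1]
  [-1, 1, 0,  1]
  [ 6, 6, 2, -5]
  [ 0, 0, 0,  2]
λ = 2: alg = 4, geom = 2

Step 1 — factor the characteristic polynomial to read off the algebraic multiplicities:
  χ_A(x) = (x - 2)^4

Step 2 — compute geometric multiplicities via the rank-nullity identity g(λ) = n − rank(A − λI):
  rank(A − (2)·I) = 2, so dim ker(A − (2)·I) = n − 2 = 2

Summary:
  λ = 2: algebraic multiplicity = 4, geometric multiplicity = 2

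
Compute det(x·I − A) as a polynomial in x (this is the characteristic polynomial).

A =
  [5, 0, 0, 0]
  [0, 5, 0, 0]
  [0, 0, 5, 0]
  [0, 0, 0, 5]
x^4 - 20*x^3 + 150*x^2 - 500*x + 625

Expanding det(x·I − A) (e.g. by cofactor expansion or by noting that A is similar to its Jordan form J, which has the same characteristic polynomial as A) gives
  χ_A(x) = x^4 - 20*x^3 + 150*x^2 - 500*x + 625
which factors as (x - 5)^4. The eigenvalues (with algebraic multiplicities) are λ = 5 with multiplicity 4.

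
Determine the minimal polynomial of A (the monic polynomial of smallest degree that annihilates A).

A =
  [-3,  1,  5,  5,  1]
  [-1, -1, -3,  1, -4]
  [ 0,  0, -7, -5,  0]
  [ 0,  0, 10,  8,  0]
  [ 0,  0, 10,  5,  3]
x^4 + 3*x^3 - 6*x^2 - 28*x - 24

The characteristic polynomial is χ_A(x) = (x - 3)^2*(x + 2)^3, so the eigenvalues are known. The minimal polynomial is
  m_A(x) = Π_λ (x − λ)^{k_λ}
where k_λ is the size of the *largest* Jordan block for λ (equivalently, the smallest k with (A − λI)^k v = 0 for every generalised eigenvector v of λ).

  λ = -2: largest Jordan block has size 3, contributing (x + 2)^3
  λ = 3: largest Jordan block has size 1, contributing (x − 3)

So m_A(x) = (x - 3)*(x + 2)^3 = x^4 + 3*x^3 - 6*x^2 - 28*x - 24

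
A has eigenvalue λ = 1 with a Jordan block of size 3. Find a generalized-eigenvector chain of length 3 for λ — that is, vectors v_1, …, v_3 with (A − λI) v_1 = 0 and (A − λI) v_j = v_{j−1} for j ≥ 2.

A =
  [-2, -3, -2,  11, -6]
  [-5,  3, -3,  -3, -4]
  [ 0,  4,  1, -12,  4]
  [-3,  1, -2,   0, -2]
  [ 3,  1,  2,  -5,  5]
A Jordan chain for λ = 1 of length 3:
v_1 = (3, -2, -4, -1, -1)ᵀ
v_2 = (0, -1, 0, 0, 0)ᵀ
v_3 = (2, 0, -3, 0, 0)ᵀ

Let N = A − (1)·I. We want v_3 with N^3 v_3 = 0 but N^2 v_3 ≠ 0; then v_{j-1} := N · v_j for j = 3, …, 2.

Pick v_3 = (2, 0, -3, 0, 0)ᵀ.
Then v_2 = N · v_3 = (0, -1, 0, 0, 0)ᵀ.
Then v_1 = N · v_2 = (3, -2, -4, -1, -1)ᵀ.

Sanity check: (A − (1)·I) v_1 = (0, 0, 0, 0, 0)ᵀ = 0. ✓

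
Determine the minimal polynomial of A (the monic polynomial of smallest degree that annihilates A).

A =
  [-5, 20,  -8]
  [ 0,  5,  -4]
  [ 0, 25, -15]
x^2 + 10*x + 25

The characteristic polynomial is χ_A(x) = (x + 5)^3, so the eigenvalues are known. The minimal polynomial is
  m_A(x) = Π_λ (x − λ)^{k_λ}
where k_λ is the size of the *largest* Jordan block for λ (equivalently, the smallest k with (A − λI)^k v = 0 for every generalised eigenvector v of λ).

  λ = -5: largest Jordan block has size 2, contributing (x + 5)^2

So m_A(x) = (x + 5)^2 = x^2 + 10*x + 25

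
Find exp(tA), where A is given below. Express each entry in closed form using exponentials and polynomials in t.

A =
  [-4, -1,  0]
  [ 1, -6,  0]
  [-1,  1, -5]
e^{tA} =
  [t*exp(-5*t) + exp(-5*t), -t*exp(-5*t), 0]
  [t*exp(-5*t), -t*exp(-5*t) + exp(-5*t), 0]
  [-t*exp(-5*t), t*exp(-5*t), exp(-5*t)]

Strategy: write A = P · J · P⁻¹ where J is a Jordan canonical form, so e^{tA} = P · e^{tJ} · P⁻¹, and e^{tJ} can be computed block-by-block.

A has Jordan form
J =
  [-5,  1,  0]
  [ 0, -5,  0]
  [ 0,  0, -5]
(up to reordering of blocks).

Per-block formulas:
  For a 1×1 block at λ = -5: exp(t · [-5]) = [e^(-5t)].
  For a 2×2 Jordan block J_2(-5): exp(t · J_2(-5)) = e^(-5t)·(I + t·N), where N is the 2×2 nilpotent shift.

After assembling e^{tJ} and conjugating by P, we get:

e^{tA} =
  [t*exp(-5*t) + exp(-5*t), -t*exp(-5*t), 0]
  [t*exp(-5*t), -t*exp(-5*t) + exp(-5*t), 0]
  [-t*exp(-5*t), t*exp(-5*t), exp(-5*t)]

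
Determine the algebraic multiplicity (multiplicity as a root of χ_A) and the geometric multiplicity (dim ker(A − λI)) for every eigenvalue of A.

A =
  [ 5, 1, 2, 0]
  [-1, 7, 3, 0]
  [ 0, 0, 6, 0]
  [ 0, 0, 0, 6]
λ = 6: alg = 4, geom = 2

Step 1 — factor the characteristic polynomial to read off the algebraic multiplicities:
  χ_A(x) = (x - 6)^4

Step 2 — compute geometric multiplicities via the rank-nullity identity g(λ) = n − rank(A − λI):
  rank(A − (6)·I) = 2, so dim ker(A − (6)·I) = n − 2 = 2

Summary:
  λ = 6: algebraic multiplicity = 4, geometric multiplicity = 2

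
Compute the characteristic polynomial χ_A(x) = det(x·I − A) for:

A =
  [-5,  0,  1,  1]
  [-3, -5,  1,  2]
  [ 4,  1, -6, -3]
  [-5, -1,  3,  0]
x^4 + 16*x^3 + 96*x^2 + 256*x + 256

Expanding det(x·I − A) (e.g. by cofactor expansion or by noting that A is similar to its Jordan form J, which has the same characteristic polynomial as A) gives
  χ_A(x) = x^4 + 16*x^3 + 96*x^2 + 256*x + 256
which factors as (x + 4)^4. The eigenvalues (with algebraic multiplicities) are λ = -4 with multiplicity 4.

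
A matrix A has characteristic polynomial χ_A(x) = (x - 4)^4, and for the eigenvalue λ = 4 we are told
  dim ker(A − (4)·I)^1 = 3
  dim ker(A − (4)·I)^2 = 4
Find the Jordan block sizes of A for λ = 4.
Block sizes for λ = 4: [2, 1, 1]

From the dimensions of kernels of powers, the number of Jordan blocks of size at least j is d_j − d_{j−1} where d_j = dim ker(N^j) (with d_0 = 0). Computing the differences gives [3, 1].
The number of blocks of size exactly k is (#blocks of size ≥ k) − (#blocks of size ≥ k + 1), so the partition is: 2 block(s) of size 1, 1 block(s) of size 2.
In nonincreasing order the block sizes are [2, 1, 1].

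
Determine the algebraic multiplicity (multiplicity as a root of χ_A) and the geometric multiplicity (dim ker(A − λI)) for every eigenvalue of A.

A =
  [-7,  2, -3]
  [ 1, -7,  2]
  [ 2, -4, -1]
λ = -5: alg = 3, geom = 1

Step 1 — factor the characteristic polynomial to read off the algebraic multiplicities:
  χ_A(x) = (x + 5)^3

Step 2 — compute geometric multiplicities via the rank-nullity identity g(λ) = n − rank(A − λI):
  rank(A − (-5)·I) = 2, so dim ker(A − (-5)·I) = n − 2 = 1

Summary:
  λ = -5: algebraic multiplicity = 3, geometric multiplicity = 1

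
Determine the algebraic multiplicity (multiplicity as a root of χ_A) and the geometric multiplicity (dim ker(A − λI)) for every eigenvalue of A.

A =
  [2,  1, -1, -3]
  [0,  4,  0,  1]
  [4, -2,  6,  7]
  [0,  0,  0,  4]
λ = 4: alg = 4, geom = 2

Step 1 — factor the characteristic polynomial to read off the algebraic multiplicities:
  χ_A(x) = (x - 4)^4

Step 2 — compute geometric multiplicities via the rank-nullity identity g(λ) = n − rank(A − λI):
  rank(A − (4)·I) = 2, so dim ker(A − (4)·I) = n − 2 = 2

Summary:
  λ = 4: algebraic multiplicity = 4, geometric multiplicity = 2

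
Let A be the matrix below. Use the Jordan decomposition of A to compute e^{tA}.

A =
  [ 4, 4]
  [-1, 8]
e^{tA} =
  [-2*t*exp(6*t) + exp(6*t), 4*t*exp(6*t)]
  [-t*exp(6*t), 2*t*exp(6*t) + exp(6*t)]

Strategy: write A = P · J · P⁻¹ where J is a Jordan canonical form, so e^{tA} = P · e^{tJ} · P⁻¹, and e^{tJ} can be computed block-by-block.

A has Jordan form
J =
  [6, 1]
  [0, 6]
(up to reordering of blocks).

Per-block formulas:
  For a 2×2 Jordan block J_2(6): exp(t · J_2(6)) = e^(6t)·(I + t·N), where N is the 2×2 nilpotent shift.

After assembling e^{tJ} and conjugating by P, we get:

e^{tA} =
  [-2*t*exp(6*t) + exp(6*t), 4*t*exp(6*t)]
  [-t*exp(6*t), 2*t*exp(6*t) + exp(6*t)]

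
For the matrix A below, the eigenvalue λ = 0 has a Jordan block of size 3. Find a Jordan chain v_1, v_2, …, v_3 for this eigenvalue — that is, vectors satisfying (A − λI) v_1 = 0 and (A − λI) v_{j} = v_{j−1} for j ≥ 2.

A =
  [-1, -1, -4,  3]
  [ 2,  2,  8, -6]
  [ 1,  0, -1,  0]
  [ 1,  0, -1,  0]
A Jordan chain for λ = 0 of length 3:
v_1 = (-2, 4, -2, -2)ᵀ
v_2 = (-1, 2, 1, 1)ᵀ
v_3 = (1, 0, 0, 0)ᵀ

Let N = A − (0)·I. We want v_3 with N^3 v_3 = 0 but N^2 v_3 ≠ 0; then v_{j-1} := N · v_j for j = 3, …, 2.

Pick v_3 = (1, 0, 0, 0)ᵀ.
Then v_2 = N · v_3 = (-1, 2, 1, 1)ᵀ.
Then v_1 = N · v_2 = (-2, 4, -2, -2)ᵀ.

Sanity check: (A − (0)·I) v_1 = (0, 0, 0, 0)ᵀ = 0. ✓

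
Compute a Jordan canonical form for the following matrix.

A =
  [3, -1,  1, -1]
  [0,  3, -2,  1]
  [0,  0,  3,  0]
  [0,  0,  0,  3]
J_3(3) ⊕ J_1(3)

The characteristic polynomial is
  det(x·I − A) = x^4 - 12*x^3 + 54*x^2 - 108*x + 81 = (x - 3)^4

Eigenvalues and multiplicities (the geometric multiplicity of λ is n − rank(A − λI), which equals the number of Jordan blocks for λ):
  λ = 3: algebraic multiplicity = 4, geometric multiplicity = 2

Determining the block sizes for each eigenvalue:
  λ = 3: with am = 4 and gm = 2, the partition is not yet determined (e.g. several partitions of 4 into 2 parts exist). Let N = A − (3)·I. Computing rank(N^1) = 2, rank(N^2) = 1, rank(N^3) = 0; the number of blocks of size ≥ j is rank(N^{j−1}) − rank(N^j), giving [2, 1, 1]. So we have 1 block(s) of size 3, 1 block(s) of size 1 → block sizes [3, 1]

Assembling the blocks gives a Jordan form
J =
  [3, 1, 0, 0]
  [0, 3, 1, 0]
  [0, 0, 3, 0]
  [0, 0, 0, 3]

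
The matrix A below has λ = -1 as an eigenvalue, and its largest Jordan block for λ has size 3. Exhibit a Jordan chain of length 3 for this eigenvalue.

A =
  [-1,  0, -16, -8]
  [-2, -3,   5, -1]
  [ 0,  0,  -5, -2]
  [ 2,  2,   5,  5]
A Jordan chain for λ = -1 of length 3:
v_1 = (-16, 2, -4, 8)ᵀ
v_2 = (0, -2, 0, 2)ᵀ
v_3 = (1, 0, 0, 0)ᵀ

Let N = A − (-1)·I. We want v_3 with N^3 v_3 = 0 but N^2 v_3 ≠ 0; then v_{j-1} := N · v_j for j = 3, …, 2.

Pick v_3 = (1, 0, 0, 0)ᵀ.
Then v_2 = N · v_3 = (0, -2, 0, 2)ᵀ.
Then v_1 = N · v_2 = (-16, 2, -4, 8)ᵀ.

Sanity check: (A − (-1)·I) v_1 = (0, 0, 0, 0)ᵀ = 0. ✓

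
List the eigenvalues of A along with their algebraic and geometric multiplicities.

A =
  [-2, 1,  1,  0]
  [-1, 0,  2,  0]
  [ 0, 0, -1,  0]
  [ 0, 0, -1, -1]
λ = -1: alg = 4, geom = 2

Step 1 — factor the characteristic polynomial to read off the algebraic multiplicities:
  χ_A(x) = (x + 1)^4

Step 2 — compute geometric multiplicities via the rank-nullity identity g(λ) = n − rank(A − λI):
  rank(A − (-1)·I) = 2, so dim ker(A − (-1)·I) = n − 2 = 2

Summary:
  λ = -1: algebraic multiplicity = 4, geometric multiplicity = 2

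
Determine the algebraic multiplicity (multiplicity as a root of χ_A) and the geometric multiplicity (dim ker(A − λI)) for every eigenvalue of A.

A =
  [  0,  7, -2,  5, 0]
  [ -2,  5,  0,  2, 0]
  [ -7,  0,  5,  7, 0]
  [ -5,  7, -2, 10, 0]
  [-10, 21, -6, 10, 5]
λ = 5: alg = 5, geom = 3

Step 1 — factor the characteristic polynomial to read off the algebraic multiplicities:
  χ_A(x) = (x - 5)^5

Step 2 — compute geometric multiplicities via the rank-nullity identity g(λ) = n − rank(A − λI):
  rank(A − (5)·I) = 2, so dim ker(A − (5)·I) = n − 2 = 3

Summary:
  λ = 5: algebraic multiplicity = 5, geometric multiplicity = 3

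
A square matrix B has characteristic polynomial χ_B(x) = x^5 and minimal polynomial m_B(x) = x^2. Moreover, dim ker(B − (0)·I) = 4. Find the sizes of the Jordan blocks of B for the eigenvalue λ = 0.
Block sizes for λ = 0: [2, 1, 1, 1]

Step 1 — from the characteristic polynomial, algebraic multiplicity of λ = 0 is 5. From dim ker(B − (0)·I) = 4, there are exactly 4 Jordan blocks for λ = 0.
Step 2 — from the minimal polynomial, the factor (x − 0)^2 tells us the largest block for λ = 0 has size 2.
Step 3 — with total size 5, 4 blocks, and largest block 2, the block sizes (in nonincreasing order) are [2, 1, 1, 1].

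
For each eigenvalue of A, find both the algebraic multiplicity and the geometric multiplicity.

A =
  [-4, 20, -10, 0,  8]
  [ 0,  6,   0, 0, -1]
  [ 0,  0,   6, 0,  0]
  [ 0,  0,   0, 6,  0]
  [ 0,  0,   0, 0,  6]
λ = -4: alg = 1, geom = 1; λ = 6: alg = 4, geom = 3

Step 1 — factor the characteristic polynomial to read off the algebraic multiplicities:
  χ_A(x) = (x - 6)^4*(x + 4)

Step 2 — compute geometric multiplicities via the rank-nullity identity g(λ) = n − rank(A − λI):
  rank(A − (-4)·I) = 4, so dim ker(A − (-4)·I) = n − 4 = 1
  rank(A − (6)·I) = 2, so dim ker(A − (6)·I) = n − 2 = 3

Summary:
  λ = -4: algebraic multiplicity = 1, geometric multiplicity = 1
  λ = 6: algebraic multiplicity = 4, geometric multiplicity = 3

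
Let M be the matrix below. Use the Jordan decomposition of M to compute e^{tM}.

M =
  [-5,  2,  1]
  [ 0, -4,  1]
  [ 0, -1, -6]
e^{tM} =
  [exp(-5*t), t^2*exp(-5*t)/2 + 2*t*exp(-5*t), t^2*exp(-5*t)/2 + t*exp(-5*t)]
  [0, t*exp(-5*t) + exp(-5*t), t*exp(-5*t)]
  [0, -t*exp(-5*t), -t*exp(-5*t) + exp(-5*t)]

Strategy: write M = P · J · P⁻¹ where J is a Jordan canonical form, so e^{tM} = P · e^{tJ} · P⁻¹, and e^{tJ} can be computed block-by-block.

M has Jordan form
J =
  [-5,  1,  0]
  [ 0, -5,  1]
  [ 0,  0, -5]
(up to reordering of blocks).

Per-block formulas:
  For a 3×3 Jordan block J_3(-5): exp(t · J_3(-5)) = e^(-5t)·(I + t·N + (t^2/2)·N^2), where N is the 3×3 nilpotent shift.

After assembling e^{tJ} and conjugating by P, we get:

e^{tM} =
  [exp(-5*t), t^2*exp(-5*t)/2 + 2*t*exp(-5*t), t^2*exp(-5*t)/2 + t*exp(-5*t)]
  [0, t*exp(-5*t) + exp(-5*t), t*exp(-5*t)]
  [0, -t*exp(-5*t), -t*exp(-5*t) + exp(-5*t)]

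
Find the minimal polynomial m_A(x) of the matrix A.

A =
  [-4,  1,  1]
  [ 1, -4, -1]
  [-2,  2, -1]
x^2 + 6*x + 9

The characteristic polynomial is χ_A(x) = (x + 3)^3, so the eigenvalues are known. The minimal polynomial is
  m_A(x) = Π_λ (x − λ)^{k_λ}
where k_λ is the size of the *largest* Jordan block for λ (equivalently, the smallest k with (A − λI)^k v = 0 for every generalised eigenvector v of λ).

  λ = -3: largest Jordan block has size 2, contributing (x + 3)^2

So m_A(x) = (x + 3)^2 = x^2 + 6*x + 9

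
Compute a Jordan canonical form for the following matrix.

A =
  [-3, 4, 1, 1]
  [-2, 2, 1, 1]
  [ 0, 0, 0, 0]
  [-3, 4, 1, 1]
J_3(0) ⊕ J_1(0)

The characteristic polynomial is
  det(x·I − A) = x^4

Eigenvalues and multiplicities (the geometric multiplicity of λ is n − rank(A − λI), which equals the number of Jordan blocks for λ):
  λ = 0: algebraic multiplicity = 4, geometric multiplicity = 2

Determining the block sizes for each eigenvalue:
  λ = 0: with am = 4 and gm = 2, the partition is not yet determined (e.g. several partitions of 4 into 2 parts exist). Let N = A − (0)·I. Computing rank(N^1) = 2, rank(N^2) = 1, rank(N^3) = 0; the number of blocks of size ≥ j is rank(N^{j−1}) − rank(N^j), giving [2, 1, 1]. So we have 1 block(s) of size 3, 1 block(s) of size 1 → block sizes [3, 1]

Assembling the blocks gives a Jordan form
J =
  [0, 1, 0, 0]
  [0, 0, 1, 0]
  [0, 0, 0, 0]
  [0, 0, 0, 0]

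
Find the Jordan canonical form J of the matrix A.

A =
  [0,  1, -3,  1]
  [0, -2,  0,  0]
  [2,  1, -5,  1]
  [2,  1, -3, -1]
J_2(-2) ⊕ J_1(-2) ⊕ J_1(-2)

The characteristic polynomial is
  det(x·I − A) = x^4 + 8*x^3 + 24*x^2 + 32*x + 16 = (x + 2)^4

Eigenvalues and multiplicities (the geometric multiplicity of λ is n − rank(A − λI), which equals the number of Jordan blocks for λ):
  λ = -2: algebraic multiplicity = 4, geometric multiplicity = 3

Determining the block sizes for each eigenvalue:
  λ = -2: 3 blocks summing to 4 forces exactly one block of size 2 and the rest size 1 → block sizes [2, 1, 1]

Assembling the blocks gives a Jordan form
J =
  [-2,  1,  0,  0]
  [ 0, -2,  0,  0]
  [ 0,  0, -2,  0]
  [ 0,  0,  0, -2]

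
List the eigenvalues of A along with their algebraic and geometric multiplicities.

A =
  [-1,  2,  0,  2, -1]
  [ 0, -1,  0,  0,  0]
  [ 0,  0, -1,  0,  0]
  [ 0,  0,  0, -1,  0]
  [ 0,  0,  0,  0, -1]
λ = -1: alg = 5, geom = 4

Step 1 — factor the characteristic polynomial to read off the algebraic multiplicities:
  χ_A(x) = (x + 1)^5

Step 2 — compute geometric multiplicities via the rank-nullity identity g(λ) = n − rank(A − λI):
  rank(A − (-1)·I) = 1, so dim ker(A − (-1)·I) = n − 1 = 4

Summary:
  λ = -1: algebraic multiplicity = 5, geometric multiplicity = 4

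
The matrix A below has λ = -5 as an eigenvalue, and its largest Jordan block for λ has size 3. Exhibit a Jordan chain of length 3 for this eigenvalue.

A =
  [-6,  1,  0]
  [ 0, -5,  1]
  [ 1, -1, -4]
A Jordan chain for λ = -5 of length 3:
v_1 = (1, 1, 0)ᵀ
v_2 = (-1, 0, 1)ᵀ
v_3 = (1, 0, 0)ᵀ

Let N = A − (-5)·I. We want v_3 with N^3 v_3 = 0 but N^2 v_3 ≠ 0; then v_{j-1} := N · v_j for j = 3, …, 2.

Pick v_3 = (1, 0, 0)ᵀ.
Then v_2 = N · v_3 = (-1, 0, 1)ᵀ.
Then v_1 = N · v_2 = (1, 1, 0)ᵀ.

Sanity check: (A − (-5)·I) v_1 = (0, 0, 0)ᵀ = 0. ✓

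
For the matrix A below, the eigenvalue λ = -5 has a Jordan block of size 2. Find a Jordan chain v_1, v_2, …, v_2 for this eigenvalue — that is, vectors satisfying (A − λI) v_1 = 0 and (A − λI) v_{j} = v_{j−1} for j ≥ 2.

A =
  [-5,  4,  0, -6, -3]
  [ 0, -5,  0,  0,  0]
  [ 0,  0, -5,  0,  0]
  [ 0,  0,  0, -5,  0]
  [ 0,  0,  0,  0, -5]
A Jordan chain for λ = -5 of length 2:
v_1 = (4, 0, 0, 0, 0)ᵀ
v_2 = (0, 1, 0, 0, 0)ᵀ

Let N = A − (-5)·I. We want v_2 with N^2 v_2 = 0 but N^1 v_2 ≠ 0; then v_{j-1} := N · v_j for j = 2, …, 2.

Pick v_2 = (0, 1, 0, 0, 0)ᵀ.
Then v_1 = N · v_2 = (4, 0, 0, 0, 0)ᵀ.

Sanity check: (A − (-5)·I) v_1 = (0, 0, 0, 0, 0)ᵀ = 0. ✓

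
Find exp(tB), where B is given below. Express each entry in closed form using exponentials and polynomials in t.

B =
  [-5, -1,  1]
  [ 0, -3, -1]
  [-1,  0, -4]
e^{tB} =
  [-t*exp(-4*t) + exp(-4*t), -t*exp(-4*t), t*exp(-4*t)]
  [t^2*exp(-4*t)/2, t^2*exp(-4*t)/2 + t*exp(-4*t) + exp(-4*t), -t^2*exp(-4*t)/2 - t*exp(-4*t)]
  [t^2*exp(-4*t)/2 - t*exp(-4*t), t^2*exp(-4*t)/2, -t^2*exp(-4*t)/2 + exp(-4*t)]

Strategy: write B = P · J · P⁻¹ where J is a Jordan canonical form, so e^{tB} = P · e^{tJ} · P⁻¹, and e^{tJ} can be computed block-by-block.

B has Jordan form
J =
  [-4,  1,  0]
  [ 0, -4,  1]
  [ 0,  0, -4]
(up to reordering of blocks).

Per-block formulas:
  For a 3×3 Jordan block J_3(-4): exp(t · J_3(-4)) = e^(-4t)·(I + t·N + (t^2/2)·N^2), where N is the 3×3 nilpotent shift.

After assembling e^{tJ} and conjugating by P, we get:

e^{tB} =
  [-t*exp(-4*t) + exp(-4*t), -t*exp(-4*t), t*exp(-4*t)]
  [t^2*exp(-4*t)/2, t^2*exp(-4*t)/2 + t*exp(-4*t) + exp(-4*t), -t^2*exp(-4*t)/2 - t*exp(-4*t)]
  [t^2*exp(-4*t)/2 - t*exp(-4*t), t^2*exp(-4*t)/2, -t^2*exp(-4*t)/2 + exp(-4*t)]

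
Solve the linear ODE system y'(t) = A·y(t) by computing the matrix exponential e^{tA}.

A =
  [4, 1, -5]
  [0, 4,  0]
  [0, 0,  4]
e^{tA} =
  [exp(4*t), t*exp(4*t), -5*t*exp(4*t)]
  [0, exp(4*t), 0]
  [0, 0, exp(4*t)]

Strategy: write A = P · J · P⁻¹ where J is a Jordan canonical form, so e^{tA} = P · e^{tJ} · P⁻¹, and e^{tJ} can be computed block-by-block.

A has Jordan form
J =
  [4, 1, 0]
  [0, 4, 0]
  [0, 0, 4]
(up to reordering of blocks).

Per-block formulas:
  For a 2×2 Jordan block J_2(4): exp(t · J_2(4)) = e^(4t)·(I + t·N), where N is the 2×2 nilpotent shift.
  For a 1×1 block at λ = 4: exp(t · [4]) = [e^(4t)].

After assembling e^{tJ} and conjugating by P, we get:

e^{tA} =
  [exp(4*t), t*exp(4*t), -5*t*exp(4*t)]
  [0, exp(4*t), 0]
  [0, 0, exp(4*t)]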